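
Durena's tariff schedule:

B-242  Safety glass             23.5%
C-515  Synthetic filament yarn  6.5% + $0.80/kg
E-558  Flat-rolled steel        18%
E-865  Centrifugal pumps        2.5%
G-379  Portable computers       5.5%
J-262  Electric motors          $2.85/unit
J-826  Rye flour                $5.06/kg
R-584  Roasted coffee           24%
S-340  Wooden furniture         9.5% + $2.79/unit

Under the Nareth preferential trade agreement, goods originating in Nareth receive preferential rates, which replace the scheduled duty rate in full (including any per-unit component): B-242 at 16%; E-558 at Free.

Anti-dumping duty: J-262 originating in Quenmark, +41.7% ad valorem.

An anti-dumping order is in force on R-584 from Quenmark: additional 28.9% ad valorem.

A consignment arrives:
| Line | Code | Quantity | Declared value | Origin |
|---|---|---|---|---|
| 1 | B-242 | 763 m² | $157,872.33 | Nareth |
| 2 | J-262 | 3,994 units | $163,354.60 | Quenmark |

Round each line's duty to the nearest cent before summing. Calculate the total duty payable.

Line 1 (B-242, Nareth, 763 m², $157,872.33):
Base rate for B-242 is 23.5%.
Origin Nareth qualifies under the Durena–Nareth agreement and B-242 is covered: preferential rate 16% applies instead.
Duty = $157,872.33 × 16% = $25,259.57.
Line 2 (J-262, Quenmark, 3,994 units, $163,354.60):
Base rate for J-262 is $2.85/unit.
Additional duty on J-262 from Quenmark: +41.7% ad valorem. Applied ad valorem rate = 41.7%.
Duty = $163,354.60 × 41.7% + 3,994 × $2.85 = $79,501.77.
Total = $25,259.57 + $79,501.77 = $104,761.34.

$104,761.34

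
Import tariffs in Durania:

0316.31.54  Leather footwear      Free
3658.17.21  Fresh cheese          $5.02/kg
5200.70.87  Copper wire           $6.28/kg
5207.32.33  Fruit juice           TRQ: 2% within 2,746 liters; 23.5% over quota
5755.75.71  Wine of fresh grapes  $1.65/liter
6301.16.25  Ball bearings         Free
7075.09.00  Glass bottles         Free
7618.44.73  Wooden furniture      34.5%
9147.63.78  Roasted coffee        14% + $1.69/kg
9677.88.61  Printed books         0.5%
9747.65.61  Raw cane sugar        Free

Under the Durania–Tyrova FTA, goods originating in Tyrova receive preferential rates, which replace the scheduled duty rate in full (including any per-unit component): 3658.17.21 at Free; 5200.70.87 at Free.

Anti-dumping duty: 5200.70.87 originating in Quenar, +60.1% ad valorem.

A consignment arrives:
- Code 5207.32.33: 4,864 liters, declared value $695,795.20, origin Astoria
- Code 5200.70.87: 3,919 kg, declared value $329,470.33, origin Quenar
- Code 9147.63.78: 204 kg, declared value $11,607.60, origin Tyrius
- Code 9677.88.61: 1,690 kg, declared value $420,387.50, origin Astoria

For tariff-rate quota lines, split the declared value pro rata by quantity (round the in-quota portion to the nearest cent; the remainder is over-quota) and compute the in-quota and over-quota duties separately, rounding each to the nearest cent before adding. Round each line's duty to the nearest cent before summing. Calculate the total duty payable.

Line 1 (5207.32.33, Astoria, 4,864 liters, $695,795.20):
Code 5207.32.33 is under a tariff-rate quota (threshold 2,746 liters). In-quota: 2,746 liters at 2%; over-quota: 2,118 liters at 23.5%.
Pro-rata value split: in-quota = $695,795.20 × 2,746/4,864 = $392,815.30; over-quota = $695,795.20 − $392,815.30 = $302,979.90.
In-quota duty = $392,815.30 × 2% = $7,856.31. Over-quota duty = $302,979.90 × 23.5% = $71,200.28.
Line duty = $7,856.31 + $71,200.28 = $79,056.59.
Line 2 (5200.70.87, Quenar, 3,919 kg, $329,470.33):
Base rate for 5200.70.87 is $6.28/kg.
5200.70.87 has an FTA preferential rate, but origin Quenar is not Tyrova; base rate stands.
Additional duty on 5200.70.87 from Quenar: +60.1% ad valorem. Applied ad valorem rate = 60.1%.
Duty = $329,470.33 × 60.1% + 3,919 × $6.28 = $222,622.99.
Line 3 (9147.63.78, Tyrius, 204 kg, $11,607.60):
Base rate for 9147.63.78 is 14% + $1.69/kg.
Duty = $11,607.60 × 14% + 204 × $1.69 = $1,969.82.
Line 4 (9677.88.61, Astoria, 1,690 kg, $420,387.50):
Base rate for 9677.88.61 is 0.5%.
Duty = $420,387.50 × 0.5% = $2,101.94.
Total = $79,056.59 + $222,622.99 + $1,969.82 + $2,101.94 = $305,751.34.

$305,751.34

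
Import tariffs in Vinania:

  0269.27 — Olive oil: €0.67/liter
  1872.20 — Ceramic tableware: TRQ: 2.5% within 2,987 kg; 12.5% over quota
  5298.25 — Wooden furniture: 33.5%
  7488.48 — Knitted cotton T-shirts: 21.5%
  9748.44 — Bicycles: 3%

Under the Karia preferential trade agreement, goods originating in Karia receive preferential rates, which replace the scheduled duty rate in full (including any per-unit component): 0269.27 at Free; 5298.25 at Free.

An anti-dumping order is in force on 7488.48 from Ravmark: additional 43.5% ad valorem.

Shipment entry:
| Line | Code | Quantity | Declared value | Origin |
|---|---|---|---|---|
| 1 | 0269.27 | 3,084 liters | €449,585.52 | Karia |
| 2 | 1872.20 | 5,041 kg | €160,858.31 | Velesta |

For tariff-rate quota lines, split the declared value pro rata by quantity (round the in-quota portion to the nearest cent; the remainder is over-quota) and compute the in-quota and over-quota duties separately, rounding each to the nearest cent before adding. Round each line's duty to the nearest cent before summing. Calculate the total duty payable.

Line 1 (0269.27, Karia, 3,084 liters, €449,585.52):
Base rate for 0269.27 is €0.67/liter.
Origin Karia qualifies under the Vinania–Karia agreement and 0269.27 is covered: preferential rate Free applies instead.
Duty = €449,585.52 × 0% = €0.00.
Line 2 (1872.20, Velesta, 5,041 kg, €160,858.31):
Code 1872.20 is under a tariff-rate quota (threshold 2,987 kg). In-quota: 2,987 kg at 2.5%; over-quota: 2,054 kg at 12.5%.
Pro-rata value split: in-quota = €160,858.31 × 2,987/5,041 = €95,315.17; over-quota = €160,858.31 − €95,315.17 = €65,543.14.
In-quota duty = €95,315.17 × 2.5% = €2,382.88. Over-quota duty = €65,543.14 × 12.5% = €8,192.89.
Line duty = €2,382.88 + €8,192.89 = €10,575.77.
Total = €0.00 + €10,575.77 = €10,575.77.

€10,575.77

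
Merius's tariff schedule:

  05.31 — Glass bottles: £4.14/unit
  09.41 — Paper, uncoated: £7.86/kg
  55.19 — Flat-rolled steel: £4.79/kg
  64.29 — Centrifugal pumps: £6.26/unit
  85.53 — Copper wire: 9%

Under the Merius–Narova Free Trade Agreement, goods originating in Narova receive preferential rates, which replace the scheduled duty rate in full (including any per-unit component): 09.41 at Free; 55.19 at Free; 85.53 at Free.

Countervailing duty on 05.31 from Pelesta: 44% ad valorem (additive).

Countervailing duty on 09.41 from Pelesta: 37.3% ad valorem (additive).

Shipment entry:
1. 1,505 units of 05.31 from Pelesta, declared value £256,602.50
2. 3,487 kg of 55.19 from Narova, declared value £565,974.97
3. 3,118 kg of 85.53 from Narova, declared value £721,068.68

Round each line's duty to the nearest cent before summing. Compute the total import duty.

£119,135.80

Line 1 (05.31, Pelesta, 1,505 units, £256,602.50):
Base rate for 05.31 is £4.14/unit.
Additional duty on 05.31 from Pelesta: +44% ad valorem. Applied ad valorem rate = 44%.
Duty = £256,602.50 × 44% + 1,505 × £4.14 = £119,135.80.
Line 2 (55.19, Narova, 3,487 kg, £565,974.97):
Base rate for 55.19 is £4.79/kg.
Origin Narova qualifies under the Merius–Narova agreement and 55.19 is covered: preferential rate Free applies instead.
Duty = £565,974.97 × 0% = £0.00.
Line 3 (85.53, Narova, 3,118 kg, £721,068.68):
Base rate for 85.53 is 9%.
Origin Narova qualifies under the Merius–Narova agreement and 85.53 is covered: preferential rate Free applies instead.
Duty = £721,068.68 × 0% = £0.00.
Total = £119,135.80 + £0.00 + £0.00 = £119,135.80.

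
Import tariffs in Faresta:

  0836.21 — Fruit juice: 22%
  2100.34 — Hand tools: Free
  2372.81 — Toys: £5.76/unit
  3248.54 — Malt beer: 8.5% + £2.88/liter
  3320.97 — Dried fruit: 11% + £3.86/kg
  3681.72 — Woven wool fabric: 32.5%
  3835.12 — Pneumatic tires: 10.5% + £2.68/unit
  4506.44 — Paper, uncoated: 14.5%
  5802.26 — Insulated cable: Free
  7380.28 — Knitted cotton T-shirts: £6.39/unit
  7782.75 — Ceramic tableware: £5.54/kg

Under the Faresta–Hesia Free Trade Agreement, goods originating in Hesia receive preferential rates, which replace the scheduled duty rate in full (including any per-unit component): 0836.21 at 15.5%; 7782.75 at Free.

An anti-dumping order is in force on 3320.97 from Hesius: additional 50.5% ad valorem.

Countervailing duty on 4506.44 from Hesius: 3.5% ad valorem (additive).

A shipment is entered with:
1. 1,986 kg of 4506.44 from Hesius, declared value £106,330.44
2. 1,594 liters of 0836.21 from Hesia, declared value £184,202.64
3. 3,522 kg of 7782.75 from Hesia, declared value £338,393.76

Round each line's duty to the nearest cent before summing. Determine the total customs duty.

Line 1 (4506.44, Hesius, 1,986 kg, £106,330.44):
Base rate for 4506.44 is 14.5%.
Additional duty on 4506.44 from Hesius: +3.5%. Applied ad valorem rate: 14.5% + 3.5% = 18%.
Duty = £106,330.44 × 18% = £19,139.48.
Line 2 (0836.21, Hesia, 1,594 liters, £184,202.64):
Base rate for 0836.21 is 22%.
Origin Hesia qualifies under the Faresta–Hesia agreement and 0836.21 is covered: preferential rate 15.5% applies instead.
Duty = £184,202.64 × 15.5% = £28,551.41.
Line 3 (7782.75, Hesia, 3,522 kg, £338,393.76):
Base rate for 7782.75 is £5.54/kg.
Origin Hesia qualifies under the Faresta–Hesia agreement and 7782.75 is covered: preferential rate Free applies instead.
Duty = £338,393.76 × 0% = £0.00.
Total = £19,139.48 + £28,551.41 + £0.00 = £47,690.89.

£47,690.89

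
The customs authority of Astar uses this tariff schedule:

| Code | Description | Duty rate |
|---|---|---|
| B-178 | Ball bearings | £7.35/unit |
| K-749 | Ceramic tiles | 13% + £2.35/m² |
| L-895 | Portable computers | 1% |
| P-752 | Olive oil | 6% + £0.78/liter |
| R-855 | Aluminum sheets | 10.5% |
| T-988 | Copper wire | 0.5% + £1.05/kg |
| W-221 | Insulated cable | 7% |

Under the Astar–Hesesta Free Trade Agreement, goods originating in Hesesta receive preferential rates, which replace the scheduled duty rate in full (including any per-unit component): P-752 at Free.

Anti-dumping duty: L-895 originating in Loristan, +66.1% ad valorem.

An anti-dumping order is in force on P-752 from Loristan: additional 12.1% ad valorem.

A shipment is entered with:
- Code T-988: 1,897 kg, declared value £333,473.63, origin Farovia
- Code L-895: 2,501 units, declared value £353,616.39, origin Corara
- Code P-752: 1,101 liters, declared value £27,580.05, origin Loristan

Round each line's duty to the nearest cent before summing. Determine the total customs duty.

£13,046.15

Line 1 (T-988, Farovia, 1,897 kg, £333,473.63):
Base rate for T-988 is 0.5% + £1.05/kg.
Duty = £333,473.63 × 0.5% + 1,897 × £1.05 = £3,659.22.
Line 2 (L-895, Corara, 2,501 units, £353,616.39):
Base rate for L-895 is 1%.
The additional-duty order on L-895 targets Loristan, not Corara; it does not apply.
Duty = £353,616.39 × 1% = £3,536.16.
Line 3 (P-752, Loristan, 1,101 liters, £27,580.05):
Base rate for P-752 is 6% + £0.78/liter.
P-752 has an FTA preferential rate, but origin Loristan is not Hesesta; base rate stands.
Additional duty on P-752 from Loristan: +12.1%. Applied ad valorem rate: 6% + 12.1% = 18.1%.
Duty = £27,580.05 × 18.1% + 1,101 × £0.78 = £5,850.77.
Total = £3,659.22 + £3,536.16 + £5,850.77 = £13,046.15.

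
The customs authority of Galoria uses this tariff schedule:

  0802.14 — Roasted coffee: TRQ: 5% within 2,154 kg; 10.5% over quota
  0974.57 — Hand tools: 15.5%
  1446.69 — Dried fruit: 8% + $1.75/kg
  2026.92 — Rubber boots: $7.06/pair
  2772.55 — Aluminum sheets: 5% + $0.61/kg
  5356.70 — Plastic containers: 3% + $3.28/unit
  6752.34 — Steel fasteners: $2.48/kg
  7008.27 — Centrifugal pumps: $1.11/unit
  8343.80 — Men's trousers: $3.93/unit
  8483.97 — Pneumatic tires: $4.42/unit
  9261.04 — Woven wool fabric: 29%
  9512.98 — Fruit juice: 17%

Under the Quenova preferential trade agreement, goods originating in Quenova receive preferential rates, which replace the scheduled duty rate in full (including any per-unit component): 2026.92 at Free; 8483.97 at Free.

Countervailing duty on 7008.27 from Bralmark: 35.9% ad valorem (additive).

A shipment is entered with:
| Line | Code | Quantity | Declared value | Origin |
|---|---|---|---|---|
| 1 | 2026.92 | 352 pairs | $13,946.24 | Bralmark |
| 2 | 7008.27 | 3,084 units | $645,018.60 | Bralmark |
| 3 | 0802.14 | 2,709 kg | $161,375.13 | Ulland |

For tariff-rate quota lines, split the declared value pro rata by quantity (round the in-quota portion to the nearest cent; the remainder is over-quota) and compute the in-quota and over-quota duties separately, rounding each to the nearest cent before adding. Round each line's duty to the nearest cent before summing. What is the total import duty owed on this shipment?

$247,357.17

Line 1 (2026.92, Bralmark, 352 pairs, $13,946.24):
Base rate for 2026.92 is $7.06/pair.
2026.92 has an FTA preferential rate, but origin Bralmark is not Quenova; base rate stands.
Duty = 352 × $7.06 = $2,485.12.
Line 2 (7008.27, Bralmark, 3,084 units, $645,018.60):
Base rate for 7008.27 is $1.11/unit.
Additional duty on 7008.27 from Bralmark: +35.9% ad valorem. Applied ad valorem rate = 35.9%.
Duty = $645,018.60 × 35.9% + 3,084 × $1.11 = $234,984.92.
Line 3 (0802.14, Ulland, 2,709 kg, $161,375.13):
Code 0802.14 is under a tariff-rate quota (threshold 2,154 kg). In-quota: 2,154 kg at 5%; over-quota: 555 kg at 10.5%.
Pro-rata value split: in-quota = $161,375.13 × 2,154/2,709 = $128,313.78; over-quota = $161,375.13 − $128,313.78 = $33,061.35.
In-quota duty = $128,313.78 × 5% = $6,415.69. Over-quota duty = $33,061.35 × 10.5% = $3,471.44.
Line duty = $6,415.69 + $3,471.44 = $9,887.13.
Total = $2,485.12 + $234,984.92 + $9,887.13 = $247,357.17.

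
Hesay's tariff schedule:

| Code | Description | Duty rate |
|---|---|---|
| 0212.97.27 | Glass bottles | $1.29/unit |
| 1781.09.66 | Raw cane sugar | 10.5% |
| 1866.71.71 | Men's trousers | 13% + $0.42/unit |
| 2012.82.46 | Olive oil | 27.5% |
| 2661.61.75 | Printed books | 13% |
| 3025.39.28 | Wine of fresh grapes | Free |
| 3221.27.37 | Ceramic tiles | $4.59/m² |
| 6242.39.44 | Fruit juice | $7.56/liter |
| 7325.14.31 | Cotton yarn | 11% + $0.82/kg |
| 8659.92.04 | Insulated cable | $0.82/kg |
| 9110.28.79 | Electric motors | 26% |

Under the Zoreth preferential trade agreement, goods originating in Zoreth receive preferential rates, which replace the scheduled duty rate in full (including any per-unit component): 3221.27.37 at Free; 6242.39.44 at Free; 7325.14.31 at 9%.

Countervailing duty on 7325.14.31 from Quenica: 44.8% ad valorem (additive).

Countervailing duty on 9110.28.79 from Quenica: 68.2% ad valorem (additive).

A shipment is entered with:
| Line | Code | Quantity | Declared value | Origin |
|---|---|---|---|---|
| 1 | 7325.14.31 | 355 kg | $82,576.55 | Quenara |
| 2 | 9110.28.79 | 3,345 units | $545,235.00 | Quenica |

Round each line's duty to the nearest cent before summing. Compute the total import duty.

Line 1 (7325.14.31, Quenara, 355 kg, $82,576.55):
Base rate for 7325.14.31 is 11% + $0.82/kg.
7325.14.31 has an FTA preferential rate, but origin Quenara is not Zoreth; base rate stands.
The additional-duty order on 7325.14.31 targets Quenica, not Quenara; it does not apply.
Duty = $82,576.55 × 11% + 355 × $0.82 = $9,374.52.
Line 2 (9110.28.79, Quenica, 3,345 units, $545,235.00):
Base rate for 9110.28.79 is 26%.
Additional duty on 9110.28.79 from Quenica: +68.2%. Applied ad valorem rate: 26% + 68.2% = 94.2%.
Duty = $545,235.00 × 94.2% = $513,611.37.
Total = $9,374.52 + $513,611.37 = $522,985.89.

$522,985.89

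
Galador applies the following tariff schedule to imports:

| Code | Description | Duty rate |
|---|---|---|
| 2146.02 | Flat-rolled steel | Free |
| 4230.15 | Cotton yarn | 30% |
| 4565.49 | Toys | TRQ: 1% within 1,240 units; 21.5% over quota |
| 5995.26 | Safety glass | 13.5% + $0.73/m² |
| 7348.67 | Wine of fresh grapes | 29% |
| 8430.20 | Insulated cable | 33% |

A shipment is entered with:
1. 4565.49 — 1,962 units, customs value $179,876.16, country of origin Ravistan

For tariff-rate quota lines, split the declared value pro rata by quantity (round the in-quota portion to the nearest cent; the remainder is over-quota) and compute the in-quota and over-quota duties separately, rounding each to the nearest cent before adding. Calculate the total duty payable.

$15,368.32

Line 1 (4565.49, Ravistan, 1,962 units, $179,876.16):
Code 4565.49 is under a tariff-rate quota (threshold 1,240 units). In-quota: 1,240 units at 1%; over-quota: 722 units at 21.5%.
Pro-rata value split: in-quota = $179,876.16 × 1,240/1,962 = $113,683.20; over-quota = $179,876.16 − $113,683.20 = $66,192.96.
In-quota duty = $113,683.20 × 1% = $1,136.83. Over-quota duty = $66,192.96 × 21.5% = $14,231.49.
Line duty = $1,136.83 + $14,231.49 = $15,368.32.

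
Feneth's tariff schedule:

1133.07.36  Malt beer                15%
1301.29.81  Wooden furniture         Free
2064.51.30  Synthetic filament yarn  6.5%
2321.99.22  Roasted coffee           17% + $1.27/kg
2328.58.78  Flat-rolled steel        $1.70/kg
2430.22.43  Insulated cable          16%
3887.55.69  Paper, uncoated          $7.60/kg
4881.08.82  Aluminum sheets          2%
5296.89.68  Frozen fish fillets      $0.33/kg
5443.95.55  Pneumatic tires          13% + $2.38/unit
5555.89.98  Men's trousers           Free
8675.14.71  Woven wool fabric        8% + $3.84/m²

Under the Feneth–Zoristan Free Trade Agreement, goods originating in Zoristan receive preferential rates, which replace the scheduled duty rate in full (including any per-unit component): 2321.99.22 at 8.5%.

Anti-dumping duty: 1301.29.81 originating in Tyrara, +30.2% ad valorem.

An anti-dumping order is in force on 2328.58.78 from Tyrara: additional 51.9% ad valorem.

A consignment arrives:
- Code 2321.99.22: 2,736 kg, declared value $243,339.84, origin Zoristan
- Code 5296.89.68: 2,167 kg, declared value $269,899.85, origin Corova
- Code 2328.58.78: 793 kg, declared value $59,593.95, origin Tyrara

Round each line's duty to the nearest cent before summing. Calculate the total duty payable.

$53,676.36

Line 1 (2321.99.22, Zoristan, 2,736 kg, $243,339.84):
Base rate for 2321.99.22 is 17% + $1.27/kg.
Origin Zoristan qualifies under the Feneth–Zoristan agreement and 2321.99.22 is covered: preferential rate 8.5% applies instead.
Duty = $243,339.84 × 8.5% = $20,683.89.
Line 2 (5296.89.68, Corova, 2,167 kg, $269,899.85):
Base rate for 5296.89.68 is $0.33/kg.
Duty = 2,167 × $0.33 = $715.11.
Line 3 (2328.58.78, Tyrara, 793 kg, $59,593.95):
Base rate for 2328.58.78 is $1.70/kg.
Additional duty on 2328.58.78 from Tyrara: +51.9% ad valorem. Applied ad valorem rate = 51.9%.
Duty = $59,593.95 × 51.9% + 793 × $1.70 = $32,277.36.
Total = $20,683.89 + $715.11 + $32,277.36 = $53,676.36.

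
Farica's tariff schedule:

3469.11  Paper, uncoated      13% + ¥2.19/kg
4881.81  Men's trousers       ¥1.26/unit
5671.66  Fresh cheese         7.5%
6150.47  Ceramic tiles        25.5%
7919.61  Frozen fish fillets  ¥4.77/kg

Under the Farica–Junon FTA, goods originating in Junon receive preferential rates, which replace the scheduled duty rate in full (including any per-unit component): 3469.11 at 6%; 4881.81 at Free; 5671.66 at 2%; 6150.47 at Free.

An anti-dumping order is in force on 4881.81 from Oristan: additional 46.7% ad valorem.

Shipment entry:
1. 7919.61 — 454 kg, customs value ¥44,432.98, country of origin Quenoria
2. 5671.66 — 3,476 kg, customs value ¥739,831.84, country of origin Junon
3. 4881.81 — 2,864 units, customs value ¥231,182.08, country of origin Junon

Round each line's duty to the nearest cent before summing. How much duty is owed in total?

Line 1 (7919.61, Quenoria, 454 kg, ¥44,432.98):
Base rate for 7919.61 is ¥4.77/kg.
Duty = 454 × ¥4.77 = ¥2,165.58.
Line 2 (5671.66, Junon, 3,476 kg, ¥739,831.84):
Base rate for 5671.66 is 7.5%.
Origin Junon qualifies under the Farica–Junon agreement and 5671.66 is covered: preferential rate 2% applies instead.
Duty = ¥739,831.84 × 2% = ¥14,796.64.
Line 3 (4881.81, Junon, 2,864 units, ¥231,182.08):
Base rate for 4881.81 is ¥1.26/unit.
Origin Junon qualifies under the Farica–Junon agreement and 4881.81 is covered: preferential rate Free applies instead.
The additional-duty order on 4881.81 targets Oristan, not Junon; it does not apply.
Duty = ¥231,182.08 × 0% = ¥0.00.
Total = ¥2,165.58 + ¥14,796.64 + ¥0.00 = ¥16,962.22.

¥16,962.22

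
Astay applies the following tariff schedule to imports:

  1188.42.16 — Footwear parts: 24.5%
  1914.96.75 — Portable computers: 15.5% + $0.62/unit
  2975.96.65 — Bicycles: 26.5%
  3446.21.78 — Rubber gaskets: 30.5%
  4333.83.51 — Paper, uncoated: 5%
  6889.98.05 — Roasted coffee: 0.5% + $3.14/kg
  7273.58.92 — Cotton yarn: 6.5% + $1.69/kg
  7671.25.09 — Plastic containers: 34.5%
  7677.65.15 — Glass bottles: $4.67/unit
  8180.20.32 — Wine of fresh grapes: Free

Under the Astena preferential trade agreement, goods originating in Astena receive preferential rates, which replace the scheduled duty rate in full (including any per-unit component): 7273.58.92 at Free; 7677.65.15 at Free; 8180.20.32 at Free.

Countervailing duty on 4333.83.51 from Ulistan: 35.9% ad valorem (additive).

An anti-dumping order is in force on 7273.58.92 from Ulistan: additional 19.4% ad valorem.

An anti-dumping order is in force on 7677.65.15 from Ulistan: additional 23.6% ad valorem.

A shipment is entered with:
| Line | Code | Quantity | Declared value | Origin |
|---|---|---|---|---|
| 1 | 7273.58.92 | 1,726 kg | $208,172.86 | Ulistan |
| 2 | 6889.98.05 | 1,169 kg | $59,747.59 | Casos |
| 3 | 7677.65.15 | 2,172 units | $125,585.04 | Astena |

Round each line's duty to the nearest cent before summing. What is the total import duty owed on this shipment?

$60,803.11

Line 1 (7273.58.92, Ulistan, 1,726 kg, $208,172.86):
Base rate for 7273.58.92 is 6.5% + $1.69/kg.
7273.58.92 has an FTA preferential rate, but origin Ulistan is not Astena; base rate stands.
Additional duty on 7273.58.92 from Ulistan: +19.4%. Applied ad valorem rate: 6.5% + 19.4% = 25.9%.
Duty = $208,172.86 × 25.9% + 1,726 × $1.69 = $56,833.71.
Line 2 (6889.98.05, Casos, 1,169 kg, $59,747.59):
Base rate for 6889.98.05 is 0.5% + $3.14/kg.
Duty = $59,747.59 × 0.5% + 1,169 × $3.14 = $3,969.40.
Line 3 (7677.65.15, Astena, 2,172 units, $125,585.04):
Base rate for 7677.65.15 is $4.67/unit.
Origin Astena qualifies under the Astay–Astena agreement and 7677.65.15 is covered: preferential rate Free applies instead.
The additional-duty order on 7677.65.15 targets Ulistan, not Astena; it does not apply.
Duty = $125,585.04 × 0% = $0.00.
Total = $56,833.71 + $3,969.40 + $0.00 = $60,803.11.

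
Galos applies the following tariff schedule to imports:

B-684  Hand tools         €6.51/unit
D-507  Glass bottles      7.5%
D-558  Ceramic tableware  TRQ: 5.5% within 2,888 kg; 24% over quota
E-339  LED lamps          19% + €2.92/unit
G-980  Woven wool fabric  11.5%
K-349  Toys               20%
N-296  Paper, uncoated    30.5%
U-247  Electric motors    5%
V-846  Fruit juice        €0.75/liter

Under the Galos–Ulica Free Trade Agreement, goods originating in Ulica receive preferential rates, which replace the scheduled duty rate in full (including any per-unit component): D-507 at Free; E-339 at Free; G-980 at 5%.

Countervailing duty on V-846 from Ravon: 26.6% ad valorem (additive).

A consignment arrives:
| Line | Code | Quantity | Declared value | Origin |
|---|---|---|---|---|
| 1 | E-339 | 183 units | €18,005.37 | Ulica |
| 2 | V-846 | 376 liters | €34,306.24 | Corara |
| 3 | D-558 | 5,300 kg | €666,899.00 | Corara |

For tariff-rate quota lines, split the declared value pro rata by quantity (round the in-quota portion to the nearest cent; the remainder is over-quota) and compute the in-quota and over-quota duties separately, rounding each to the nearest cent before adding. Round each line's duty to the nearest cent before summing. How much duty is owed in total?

Line 1 (E-339, Ulica, 183 units, €18,005.37):
Base rate for E-339 is 19% + €2.92/unit.
Origin Ulica qualifies under the Galos–Ulica agreement and E-339 is covered: preferential rate Free applies instead.
Duty = €18,005.37 × 0% = €0.00.
Line 2 (V-846, Corara, 376 liters, €34,306.24):
Base rate for V-846 is €0.75/liter.
The additional-duty order on V-846 targets Ravon, not Corara; it does not apply.
Duty = 376 × €0.75 = €282.00.
Line 3 (D-558, Corara, 5,300 kg, €666,899.00):
Code D-558 is under a tariff-rate quota (threshold 2,888 kg). In-quota: 2,888 kg at 5.5%; over-quota: 2,412 kg at 24%.
Pro-rata value split: in-quota = €666,899.00 × 2,888/5,300 = €363,397.04; over-quota = €666,899.00 − €363,397.04 = €303,501.96.
In-quota duty = €363,397.04 × 5.5% = €19,986.84. Over-quota duty = €303,501.96 × 24% = €72,840.47.
Line duty = €19,986.84 + €72,840.47 = €92,827.31.
Total = €0.00 + €282.00 + €92,827.31 = €93,109.31.

€93,109.31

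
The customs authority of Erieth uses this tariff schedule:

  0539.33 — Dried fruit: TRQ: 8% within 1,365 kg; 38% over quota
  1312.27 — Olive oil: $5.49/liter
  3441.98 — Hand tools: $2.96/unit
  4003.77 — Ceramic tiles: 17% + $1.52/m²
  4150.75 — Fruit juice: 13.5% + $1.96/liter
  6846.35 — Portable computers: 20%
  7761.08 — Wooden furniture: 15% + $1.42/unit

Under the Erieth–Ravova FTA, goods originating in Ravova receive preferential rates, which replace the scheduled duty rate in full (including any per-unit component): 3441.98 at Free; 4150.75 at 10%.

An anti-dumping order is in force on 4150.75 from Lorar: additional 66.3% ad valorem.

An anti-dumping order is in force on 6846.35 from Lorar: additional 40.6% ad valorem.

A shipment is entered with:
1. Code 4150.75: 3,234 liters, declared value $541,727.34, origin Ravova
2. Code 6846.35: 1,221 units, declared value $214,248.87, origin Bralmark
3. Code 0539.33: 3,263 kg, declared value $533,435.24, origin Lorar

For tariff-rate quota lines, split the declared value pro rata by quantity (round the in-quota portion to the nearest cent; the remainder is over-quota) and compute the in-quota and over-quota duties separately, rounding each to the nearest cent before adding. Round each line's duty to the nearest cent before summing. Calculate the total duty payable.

Line 1 (4150.75, Ravova, 3,234 liters, $541,727.34):
Base rate for 4150.75 is 13.5% + $1.96/liter.
Origin Ravova qualifies under the Erieth–Ravova agreement and 4150.75 is covered: preferential rate 10% applies instead.
The additional-duty order on 4150.75 targets Lorar, not Ravova; it does not apply.
Duty = $541,727.34 × 10% = $54,172.73.
Line 2 (6846.35, Bralmark, 1,221 units, $214,248.87):
Base rate for 6846.35 is 20%.
The additional-duty order on 6846.35 targets Lorar, not Bralmark; it does not apply.
Duty = $214,248.87 × 20% = $42,849.77.
Line 3 (0539.33, Lorar, 3,263 kg, $533,435.24):
Code 0539.33 is under a tariff-rate quota (threshold 1,365 kg). In-quota: 1,365 kg at 8%; over-quota: 1,898 kg at 38%.
Pro-rata value split: in-quota = $533,435.24 × 1,365/3,263 = $223,150.20; over-quota = $533,435.24 − $223,150.20 = $310,285.04.
In-quota duty = $223,150.20 × 8% = $17,852.02. Over-quota duty = $310,285.04 × 38% = $117,908.32.
Line duty = $17,852.02 + $117,908.32 = $135,760.34.
Total = $54,172.73 + $42,849.77 + $135,760.34 = $232,782.84.

$232,782.84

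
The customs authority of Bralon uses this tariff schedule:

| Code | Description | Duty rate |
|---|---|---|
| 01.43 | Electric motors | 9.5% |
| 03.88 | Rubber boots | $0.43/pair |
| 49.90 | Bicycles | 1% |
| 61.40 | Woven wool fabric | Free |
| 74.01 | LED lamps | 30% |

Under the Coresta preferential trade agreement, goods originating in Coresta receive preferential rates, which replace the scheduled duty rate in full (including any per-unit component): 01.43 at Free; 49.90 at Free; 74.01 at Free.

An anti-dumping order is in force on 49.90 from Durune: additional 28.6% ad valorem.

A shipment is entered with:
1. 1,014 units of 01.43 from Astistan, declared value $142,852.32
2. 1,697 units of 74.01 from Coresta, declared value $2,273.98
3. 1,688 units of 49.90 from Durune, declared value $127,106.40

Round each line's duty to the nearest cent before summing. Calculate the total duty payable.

$51,194.46

Line 1 (01.43, Astistan, 1,014 units, $142,852.32):
Base rate for 01.43 is 9.5%.
01.43 has an FTA preferential rate, but origin Astistan is not Coresta; base rate stands.
Duty = $142,852.32 × 9.5% = $13,570.97.
Line 2 (74.01, Coresta, 1,697 units, $2,273.98):
Base rate for 74.01 is 30%.
Origin Coresta qualifies under the Bralon–Coresta agreement and 74.01 is covered: preferential rate Free applies instead.
Duty = $2,273.98 × 0% = $0.00.
Line 3 (49.90, Durune, 1,688 units, $127,106.40):
Base rate for 49.90 is 1%.
49.90 has an FTA preferential rate, but origin Durune is not Coresta; base rate stands.
Additional duty on 49.90 from Durune: +28.6%. Applied ad valorem rate: 1% + 28.6% = 29.6%.
Duty = $127,106.40 × 29.6% = $37,623.49.
Total = $13,570.97 + $0.00 + $37,623.49 = $51,194.46.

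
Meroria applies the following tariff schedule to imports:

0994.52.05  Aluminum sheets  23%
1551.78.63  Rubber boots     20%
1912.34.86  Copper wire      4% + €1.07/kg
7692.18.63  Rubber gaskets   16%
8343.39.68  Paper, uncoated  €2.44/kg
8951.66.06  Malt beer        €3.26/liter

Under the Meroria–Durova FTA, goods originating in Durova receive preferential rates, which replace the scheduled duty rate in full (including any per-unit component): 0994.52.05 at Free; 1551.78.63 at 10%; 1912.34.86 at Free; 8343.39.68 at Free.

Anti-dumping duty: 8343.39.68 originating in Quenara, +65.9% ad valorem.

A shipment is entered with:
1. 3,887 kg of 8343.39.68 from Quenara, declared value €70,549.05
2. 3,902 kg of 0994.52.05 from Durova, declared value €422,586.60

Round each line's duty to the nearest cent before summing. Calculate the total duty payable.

Line 1 (8343.39.68, Quenara, 3,887 kg, €70,549.05):
Base rate for 8343.39.68 is €2.44/kg.
8343.39.68 has an FTA preferential rate, but origin Quenara is not Durova; base rate stands.
Additional duty on 8343.39.68 from Quenara: +65.9% ad valorem. Applied ad valorem rate = 65.9%.
Duty = €70,549.05 × 65.9% + 3,887 × €2.44 = €55,976.10.
Line 2 (0994.52.05, Durova, 3,902 kg, €422,586.60):
Base rate for 0994.52.05 is 23%.
Origin Durova qualifies under the Meroria–Durova agreement and 0994.52.05 is covered: preferential rate Free applies instead.
Duty = €422,586.60 × 0% = €0.00.
Total = €55,976.10 + €0.00 = €55,976.10.

€55,976.10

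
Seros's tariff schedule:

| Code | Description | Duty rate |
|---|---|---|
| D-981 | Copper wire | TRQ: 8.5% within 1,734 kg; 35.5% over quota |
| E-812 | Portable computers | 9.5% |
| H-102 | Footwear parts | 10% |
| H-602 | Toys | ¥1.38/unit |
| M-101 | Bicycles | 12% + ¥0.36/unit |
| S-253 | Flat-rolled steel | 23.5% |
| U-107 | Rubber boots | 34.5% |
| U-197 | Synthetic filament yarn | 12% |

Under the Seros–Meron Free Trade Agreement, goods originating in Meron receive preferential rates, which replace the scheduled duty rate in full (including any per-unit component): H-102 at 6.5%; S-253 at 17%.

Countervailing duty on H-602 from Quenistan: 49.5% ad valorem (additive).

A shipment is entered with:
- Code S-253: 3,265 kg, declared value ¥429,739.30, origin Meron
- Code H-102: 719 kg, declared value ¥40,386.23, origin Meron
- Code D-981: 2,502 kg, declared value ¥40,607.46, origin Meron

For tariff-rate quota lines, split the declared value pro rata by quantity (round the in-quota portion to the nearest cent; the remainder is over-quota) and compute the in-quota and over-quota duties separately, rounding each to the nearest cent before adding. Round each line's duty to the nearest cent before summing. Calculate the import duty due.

Line 1 (S-253, Meron, 3,265 kg, ¥429,739.30):
Base rate for S-253 is 23.5%.
Origin Meron qualifies under the Seros–Meron agreement and S-253 is covered: preferential rate 17% applies instead.
Duty = ¥429,739.30 × 17% = ¥73,055.68.
Line 2 (H-102, Meron, 719 kg, ¥40,386.23):
Base rate for H-102 is 10%.
Origin Meron qualifies under the Seros–Meron agreement and H-102 is covered: preferential rate 6.5% applies instead.
Duty = ¥40,386.23 × 6.5% = ¥2,625.10.
Line 3 (D-981, Meron, 2,502 kg, ¥40,607.46):
Code D-981 is under a tariff-rate quota (threshold 1,734 kg). In-quota: 1,734 kg at 8.5%; over-quota: 768 kg at 35.5%.
Pro-rata value split: in-quota = ¥40,607.46 × 1,734/2,502 = ¥28,142.82; over-quota = ¥40,607.46 − ¥28,142.82 = ¥12,464.64.
In-quota duty = ¥28,142.82 × 8.5% = ¥2,392.14. Over-quota duty = ¥12,464.64 × 35.5% = ¥4,424.95.
Line duty = ¥2,392.14 + ¥4,424.95 = ¥6,817.09.
Total = ¥73,055.68 + ¥2,625.10 + ¥6,817.09 = ¥82,497.87.

¥82,497.87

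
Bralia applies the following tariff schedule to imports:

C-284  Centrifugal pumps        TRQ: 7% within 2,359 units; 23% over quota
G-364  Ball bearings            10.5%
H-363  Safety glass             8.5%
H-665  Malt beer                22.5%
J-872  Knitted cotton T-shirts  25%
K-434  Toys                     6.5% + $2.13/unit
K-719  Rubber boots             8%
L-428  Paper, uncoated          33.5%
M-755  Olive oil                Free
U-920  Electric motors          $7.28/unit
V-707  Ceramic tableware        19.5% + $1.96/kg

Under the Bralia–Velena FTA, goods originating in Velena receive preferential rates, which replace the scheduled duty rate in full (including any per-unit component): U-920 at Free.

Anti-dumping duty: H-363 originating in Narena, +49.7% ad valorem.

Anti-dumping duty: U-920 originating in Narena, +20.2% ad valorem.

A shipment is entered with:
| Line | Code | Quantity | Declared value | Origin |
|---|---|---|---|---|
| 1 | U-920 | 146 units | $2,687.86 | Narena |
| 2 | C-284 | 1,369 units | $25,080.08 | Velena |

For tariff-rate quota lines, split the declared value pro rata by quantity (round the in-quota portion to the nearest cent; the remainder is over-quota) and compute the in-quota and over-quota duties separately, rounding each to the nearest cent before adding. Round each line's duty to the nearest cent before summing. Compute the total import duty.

Line 1 (U-920, Narena, 146 units, $2,687.86):
Base rate for U-920 is $7.28/unit.
U-920 has an FTA preferential rate, but origin Narena is not Velena; base rate stands.
Additional duty on U-920 from Narena: +20.2% ad valorem. Applied ad valorem rate = 20.2%.
Duty = $2,687.86 × 20.2% + 146 × $7.28 = $1,605.83.
Line 2 (C-284, Velena, 1,369 units, $25,080.08):
Code C-284 is under a tariff-rate quota (threshold 2,359 units). Quantity 1,369 units is within the quota, so the in-quota rate 7% applies to the full value.
Duty = $25,080.08 × 7% = $1,755.61.
Total = $1,605.83 + $1,755.61 = $3,361.44.

$3,361.44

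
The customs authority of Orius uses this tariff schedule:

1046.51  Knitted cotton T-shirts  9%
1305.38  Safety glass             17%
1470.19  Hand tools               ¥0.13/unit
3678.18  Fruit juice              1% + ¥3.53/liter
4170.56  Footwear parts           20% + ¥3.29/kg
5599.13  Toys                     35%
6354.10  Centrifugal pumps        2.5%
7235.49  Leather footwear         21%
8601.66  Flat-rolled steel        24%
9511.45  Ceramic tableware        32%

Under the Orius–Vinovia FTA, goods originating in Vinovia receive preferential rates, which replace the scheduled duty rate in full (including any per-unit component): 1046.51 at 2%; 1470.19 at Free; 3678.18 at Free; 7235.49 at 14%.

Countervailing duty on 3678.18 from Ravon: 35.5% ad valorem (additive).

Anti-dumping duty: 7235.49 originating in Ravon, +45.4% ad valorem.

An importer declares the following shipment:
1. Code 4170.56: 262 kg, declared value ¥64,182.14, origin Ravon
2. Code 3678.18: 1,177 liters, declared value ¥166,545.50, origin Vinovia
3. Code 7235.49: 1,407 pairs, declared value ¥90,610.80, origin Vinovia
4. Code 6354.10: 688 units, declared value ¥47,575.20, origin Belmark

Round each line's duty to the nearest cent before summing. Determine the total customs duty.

¥27,573.30

Line 1 (4170.56, Ravon, 262 kg, ¥64,182.14):
Base rate for 4170.56 is 20% + ¥3.29/kg.
Duty = ¥64,182.14 × 20% + 262 × ¥3.29 = ¥13,698.41.
Line 2 (3678.18, Vinovia, 1,177 liters, ¥166,545.50):
Base rate for 3678.18 is 1% + ¥3.53/liter.
Origin Vinovia qualifies under the Orius–Vinovia agreement and 3678.18 is covered: preferential rate Free applies instead.
The additional-duty order on 3678.18 targets Ravon, not Vinovia; it does not apply.
Duty = ¥166,545.50 × 0% = ¥0.00.
Line 3 (7235.49, Vinovia, 1,407 pairs, ¥90,610.80):
Base rate for 7235.49 is 21%.
Origin Vinovia qualifies under the Orius–Vinovia agreement and 7235.49 is covered: preferential rate 14% applies instead.
The additional-duty order on 7235.49 targets Ravon, not Vinovia; it does not apply.
Duty = ¥90,610.80 × 14% = ¥12,685.51.
Line 4 (6354.10, Belmark, 688 units, ¥47,575.20):
Base rate for 6354.10 is 2.5%.
Duty = ¥47,575.20 × 2.5% = ¥1,189.38.
Total = ¥13,698.41 + ¥0.00 + ¥12,685.51 + ¥1,189.38 = ¥27,573.30.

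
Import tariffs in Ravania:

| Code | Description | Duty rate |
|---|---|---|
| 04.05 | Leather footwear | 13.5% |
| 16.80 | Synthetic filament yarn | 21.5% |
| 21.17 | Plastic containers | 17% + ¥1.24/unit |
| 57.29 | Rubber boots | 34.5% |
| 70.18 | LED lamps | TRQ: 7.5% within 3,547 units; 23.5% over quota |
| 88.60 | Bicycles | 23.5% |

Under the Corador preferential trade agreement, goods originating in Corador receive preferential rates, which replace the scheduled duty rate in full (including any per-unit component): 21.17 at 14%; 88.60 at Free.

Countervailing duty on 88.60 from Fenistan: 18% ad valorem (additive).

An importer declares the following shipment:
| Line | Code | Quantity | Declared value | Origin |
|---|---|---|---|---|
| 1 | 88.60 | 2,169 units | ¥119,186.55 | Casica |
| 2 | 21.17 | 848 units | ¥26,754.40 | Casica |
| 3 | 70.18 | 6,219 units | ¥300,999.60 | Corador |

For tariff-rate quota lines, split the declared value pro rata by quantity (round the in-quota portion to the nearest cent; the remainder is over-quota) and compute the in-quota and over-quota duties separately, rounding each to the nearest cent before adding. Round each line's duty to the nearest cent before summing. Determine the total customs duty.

¥76,875.55

Line 1 (88.60, Casica, 2,169 units, ¥119,186.55):
Base rate for 88.60 is 23.5%.
88.60 has an FTA preferential rate, but origin Casica is not Corador; base rate stands.
The additional-duty order on 88.60 targets Fenistan, not Casica; it does not apply.
Duty = ¥119,186.55 × 23.5% = ¥28,008.84.
Line 2 (21.17, Casica, 848 units, ¥26,754.40):
Base rate for 21.17 is 17% + ¥1.24/unit.
21.17 has an FTA preferential rate, but origin Casica is not Corador; base rate stands.
Duty = ¥26,754.40 × 17% + 848 × ¥1.24 = ¥5,599.77.
Line 3 (70.18, Corador, 6,219 units, ¥300,999.60):
Code 70.18 is under a tariff-rate quota (threshold 3,547 units). In-quota: 3,547 units at 7.5%; over-quota: 2,672 units at 23.5%.
Pro-rata value split: in-quota = ¥300,999.60 × 3,547/6,219 = ¥171,674.80; over-quota = ¥300,999.60 − ¥171,674.80 = ¥129,324.80.
In-quota duty = ¥171,674.80 × 7.5% = ¥12,875.61. Over-quota duty = ¥129,324.80 × 23.5% = ¥30,391.33.
Line duty = ¥12,875.61 + ¥30,391.33 = ¥43,266.94.
Total = ¥28,008.84 + ¥5,599.77 + ¥43,266.94 = ¥76,875.55.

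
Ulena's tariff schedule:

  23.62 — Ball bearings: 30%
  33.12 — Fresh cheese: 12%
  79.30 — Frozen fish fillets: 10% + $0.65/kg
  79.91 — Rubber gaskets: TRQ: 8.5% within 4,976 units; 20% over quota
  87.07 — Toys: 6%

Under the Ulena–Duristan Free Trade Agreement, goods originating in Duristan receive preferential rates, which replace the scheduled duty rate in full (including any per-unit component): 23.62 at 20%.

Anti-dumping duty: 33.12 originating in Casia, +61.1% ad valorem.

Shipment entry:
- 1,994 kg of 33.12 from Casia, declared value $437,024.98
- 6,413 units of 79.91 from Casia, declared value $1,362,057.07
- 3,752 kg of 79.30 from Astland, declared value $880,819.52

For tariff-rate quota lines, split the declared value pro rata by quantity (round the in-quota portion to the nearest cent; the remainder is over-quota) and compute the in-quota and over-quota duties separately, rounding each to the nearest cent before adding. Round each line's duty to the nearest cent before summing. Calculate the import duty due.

$560,859.37

Line 1 (33.12, Casia, 1,994 kg, $437,024.98):
Base rate for 33.12 is 12%.
Additional duty on 33.12 from Casia: +61.1%. Applied ad valorem rate: 12% + 61.1% = 73.1%.
Duty = $437,024.98 × 73.1% = $319,465.26.
Line 2 (79.91, Casia, 6,413 units, $1,362,057.07):
Code 79.91 is under a tariff-rate quota (threshold 4,976 units). In-quota: 4,976 units at 8.5%; over-quota: 1,437 units at 20%.
Pro-rata value split: in-quota = $1,362,057.07 × 4,976/6,413 = $1,056,852.64; over-quota = $1,362,057.07 − $1,056,852.64 = $305,204.43.
In-quota duty = $1,056,852.64 × 8.5% = $89,832.47. Over-quota duty = $305,204.43 × 20% = $61,040.89.
Line duty = $89,832.47 + $61,040.89 = $150,873.36.
Line 3 (79.30, Astland, 3,752 kg, $880,819.52):
Base rate for 79.30 is 10% + $0.65/kg.
Duty = $880,819.52 × 10% + 3,752 × $0.65 = $90,520.75.
Total = $319,465.26 + $150,873.36 + $90,520.75 = $560,859.37.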